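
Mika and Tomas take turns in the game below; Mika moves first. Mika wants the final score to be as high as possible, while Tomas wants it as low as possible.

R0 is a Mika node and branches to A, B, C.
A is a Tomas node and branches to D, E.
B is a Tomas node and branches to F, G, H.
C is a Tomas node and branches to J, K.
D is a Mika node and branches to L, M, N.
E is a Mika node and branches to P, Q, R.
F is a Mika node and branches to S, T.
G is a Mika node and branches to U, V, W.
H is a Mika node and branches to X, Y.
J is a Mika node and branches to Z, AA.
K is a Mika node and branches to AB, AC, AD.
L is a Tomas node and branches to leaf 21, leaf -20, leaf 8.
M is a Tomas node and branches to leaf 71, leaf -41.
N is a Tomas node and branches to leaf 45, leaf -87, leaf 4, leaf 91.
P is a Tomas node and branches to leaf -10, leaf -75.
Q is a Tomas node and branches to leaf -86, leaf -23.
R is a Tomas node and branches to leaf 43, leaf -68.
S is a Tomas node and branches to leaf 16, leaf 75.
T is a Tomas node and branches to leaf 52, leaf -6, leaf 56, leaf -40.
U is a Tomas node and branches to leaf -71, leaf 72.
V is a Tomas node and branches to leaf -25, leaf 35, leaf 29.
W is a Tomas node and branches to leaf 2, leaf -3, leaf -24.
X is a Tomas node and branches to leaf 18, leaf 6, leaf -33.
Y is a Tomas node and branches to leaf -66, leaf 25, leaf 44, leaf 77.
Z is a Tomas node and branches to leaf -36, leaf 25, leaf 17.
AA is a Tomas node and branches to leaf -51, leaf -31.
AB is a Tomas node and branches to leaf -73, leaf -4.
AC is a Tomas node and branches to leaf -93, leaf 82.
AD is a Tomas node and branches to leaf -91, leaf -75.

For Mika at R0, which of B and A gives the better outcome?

B

S (Tomas): min(16, 75) = 16
T (Tomas): min(52, -6, 56, -40) = -40
F (Mika): max(16, -40) = 16
U (Tomas): min(-71, 72) = -71
V (Tomas): min(-25, 35, 29) = -25
W (Tomas): min(2, -3, -24) = -24
G (Mika): max(-71, -25, -24) = -24
X (Tomas): min(18, 6, -33) = -33
Y (Tomas): min(-66, 25, 44, 77) = -66
H (Mika): max(-33, -66) = -33
B (Tomas): min(16, -24, -33) = -33
L (Tomas): min(21, -20, 8) = -20
M (Tomas): min(71, -41) = -41
N (Tomas): min(45, -87, 4, 91) = -87
D (Mika): max(-20, -41, -87) = -20
P (Tomas): min(-10, -75) = -75
Q (Tomas): min(-86, -23) = -86
R (Tomas): min(43, -68) = -68
E (Mika): max(-75, -86, -68) = -68
A (Tomas): min(-20, -68) = -68
Mika prefers the higher value; B=-33, A=-68. B is better since -33 > -68.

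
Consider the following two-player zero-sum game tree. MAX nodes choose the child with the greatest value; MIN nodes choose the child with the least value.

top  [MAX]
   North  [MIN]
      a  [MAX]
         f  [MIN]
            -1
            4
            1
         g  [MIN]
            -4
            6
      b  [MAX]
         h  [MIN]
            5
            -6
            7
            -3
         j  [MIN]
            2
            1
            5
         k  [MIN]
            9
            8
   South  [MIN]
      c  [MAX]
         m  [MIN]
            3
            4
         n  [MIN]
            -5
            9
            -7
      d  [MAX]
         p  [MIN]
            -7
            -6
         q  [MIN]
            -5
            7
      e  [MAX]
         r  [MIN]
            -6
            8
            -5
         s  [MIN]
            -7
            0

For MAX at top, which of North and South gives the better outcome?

f (MIN): min(-1, 4, 1) = -1
g (MIN): min(-4, 6) = -4
a (MAX): max(-1, -4) = -1
h (MIN): min(5, -6, 7, -3) = -6
j (MIN): min(2, 1, 5) = 1
k (MIN): min(9, 8) = 8
b (MAX): max(-6, 1, 8) = 8
North (MIN): min(-1, 8) = -1
m (MIN): min(3, 4) = 3
n (MIN): min(-5, 9, -7) = -7
c (MAX): max(3, -7) = 3
p (MIN): min(-7, -6) = -7
q (MIN): min(-5, 7) = -5
d (MAX): max(-7, -5) = -5
r (MIN): min(-6, 8, -5) = -6
s (MIN): min(-7, 0) = -7
e (MAX): max(-6, -7) = -6
South (MIN): min(3, -5, -6) = -6
MAX prefers the higher value; North=-1, South=-6. North is better since -1 > -6.

North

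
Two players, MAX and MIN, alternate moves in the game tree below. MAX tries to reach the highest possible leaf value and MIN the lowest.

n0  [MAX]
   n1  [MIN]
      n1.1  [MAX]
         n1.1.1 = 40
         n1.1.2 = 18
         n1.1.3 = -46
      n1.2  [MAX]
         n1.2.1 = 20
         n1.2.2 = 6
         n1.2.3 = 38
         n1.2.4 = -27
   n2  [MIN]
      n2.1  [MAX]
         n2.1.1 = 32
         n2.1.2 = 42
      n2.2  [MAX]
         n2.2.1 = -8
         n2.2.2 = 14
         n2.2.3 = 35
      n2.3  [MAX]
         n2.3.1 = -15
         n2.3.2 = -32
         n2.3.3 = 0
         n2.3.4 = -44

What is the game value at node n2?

0

n2.1 (MAX): max(32, 42) = 42
n2.2 (MAX): max(-8, 14, 35) = 35
n2.3 (MAX): max(-15, -32, 0, -44) = 0
n2 (MIN): min(42, 35, 0) = 0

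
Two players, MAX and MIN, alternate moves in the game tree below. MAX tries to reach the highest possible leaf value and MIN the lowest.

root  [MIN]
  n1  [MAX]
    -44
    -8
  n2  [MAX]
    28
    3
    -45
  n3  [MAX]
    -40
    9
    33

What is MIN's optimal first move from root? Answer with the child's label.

n1

n1 (MAX): max(-44, -8) = -8
n2 (MAX): max(28, 3, -45) = 28
n3 (MAX): max(-40, 9, 33) = 33
root (MIN): min(-8, 28, 33) = -8
MIN at root wants the lowest of {n1=-8, n2=28, n3=33}, so chooses n1.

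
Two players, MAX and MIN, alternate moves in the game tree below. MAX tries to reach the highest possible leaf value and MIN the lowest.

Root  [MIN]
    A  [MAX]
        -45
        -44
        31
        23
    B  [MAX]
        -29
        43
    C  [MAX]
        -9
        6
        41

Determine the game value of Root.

31

A (MAX): max(-45, -44, 31, 23) = 31
B (MAX): max(-29, 43) = 43
C (MAX): max(-9, 6, 41) = 41
Root (MIN): min(31, 43, 41) = 31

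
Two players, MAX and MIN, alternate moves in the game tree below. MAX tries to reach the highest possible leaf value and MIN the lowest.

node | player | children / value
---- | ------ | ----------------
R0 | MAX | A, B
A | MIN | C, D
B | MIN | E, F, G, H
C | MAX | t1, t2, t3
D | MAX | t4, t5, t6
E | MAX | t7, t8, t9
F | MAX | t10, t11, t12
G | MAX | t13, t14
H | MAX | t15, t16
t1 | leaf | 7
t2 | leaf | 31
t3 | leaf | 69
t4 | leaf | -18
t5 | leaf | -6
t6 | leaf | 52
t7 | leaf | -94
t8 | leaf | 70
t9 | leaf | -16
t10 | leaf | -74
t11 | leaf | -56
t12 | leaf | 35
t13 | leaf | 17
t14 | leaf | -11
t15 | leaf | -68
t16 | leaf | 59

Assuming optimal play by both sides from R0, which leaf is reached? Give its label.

t6

C (MAX): max(7, 31, 69) = 69
D (MAX): max(-18, -6, 52) = 52
A (MIN): min(69, 52) = 52
E (MAX): max(-94, 70, -16) = 70
F (MAX): max(-74, -56, 35) = 35
G (MAX): max(17, -11) = 17
H (MAX): max(-68, 59) = 59
B (MIN): min(70, 35, 17, 59) = 17
R0 (MAX): max(52, 17) = 52
At R0, MAX picks A (highest: 52).
At A, MIN picks D (lowest: 52).
At D, MAX picks t6 (highest: 52).
Terminal value 52.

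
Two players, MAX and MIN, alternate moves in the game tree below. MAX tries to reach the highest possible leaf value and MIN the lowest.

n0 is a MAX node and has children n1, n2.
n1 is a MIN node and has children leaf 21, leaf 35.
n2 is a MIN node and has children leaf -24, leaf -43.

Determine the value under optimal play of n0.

21

n1 (MIN): min(21, 35) = 21
n2 (MIN): min(-24, -43) = -43
n0 (MAX): max(21, -43) = 21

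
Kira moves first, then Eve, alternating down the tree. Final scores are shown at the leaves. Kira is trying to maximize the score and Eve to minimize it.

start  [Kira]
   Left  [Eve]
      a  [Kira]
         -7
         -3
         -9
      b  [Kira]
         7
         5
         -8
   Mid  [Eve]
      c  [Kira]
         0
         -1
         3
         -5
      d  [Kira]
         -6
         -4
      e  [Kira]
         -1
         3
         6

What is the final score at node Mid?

c (Kira): max(0, -1, 3, -5) = 3
d (Kira): max(-6, -4) = -4
e (Kira): max(-1, 3, 6) = 6
Mid (Eve): min(3, -4, 6) = -4

-4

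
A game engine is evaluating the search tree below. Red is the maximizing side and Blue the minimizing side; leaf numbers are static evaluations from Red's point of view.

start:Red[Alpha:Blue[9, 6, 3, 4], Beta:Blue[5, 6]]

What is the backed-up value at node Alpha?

Alpha (Blue): min(9, 6, 3, 4) = 3

3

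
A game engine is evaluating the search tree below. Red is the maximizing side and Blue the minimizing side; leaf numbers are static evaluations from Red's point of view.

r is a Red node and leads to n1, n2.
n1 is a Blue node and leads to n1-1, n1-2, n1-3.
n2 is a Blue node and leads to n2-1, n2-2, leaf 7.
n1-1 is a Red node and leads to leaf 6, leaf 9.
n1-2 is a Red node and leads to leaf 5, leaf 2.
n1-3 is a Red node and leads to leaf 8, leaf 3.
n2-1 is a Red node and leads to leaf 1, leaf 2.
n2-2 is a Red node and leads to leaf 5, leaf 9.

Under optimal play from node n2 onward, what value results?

n2-1 (Red): max(1, 2) = 2
n2-2 (Red): max(5, 9) = 9
n2 (Blue): min(2, 9, 7) = 2

2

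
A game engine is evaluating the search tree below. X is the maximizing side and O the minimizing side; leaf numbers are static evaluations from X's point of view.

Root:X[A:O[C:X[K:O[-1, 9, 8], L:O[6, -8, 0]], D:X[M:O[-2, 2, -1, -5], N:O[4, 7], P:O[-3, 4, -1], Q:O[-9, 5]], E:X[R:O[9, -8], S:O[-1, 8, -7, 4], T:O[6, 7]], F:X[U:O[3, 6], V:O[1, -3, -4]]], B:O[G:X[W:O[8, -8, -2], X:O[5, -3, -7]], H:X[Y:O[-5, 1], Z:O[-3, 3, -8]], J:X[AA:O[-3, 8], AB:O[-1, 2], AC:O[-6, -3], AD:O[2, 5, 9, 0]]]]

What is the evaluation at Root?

K (O): min(-1, 9, 8) = -1
L (O): min(6, -8, 0) = -8
C (X): max(-1, -8) = -1
M (O): min(-2, 2, -1, -5) = -5
N (O): min(4, 7) = 4
P (O): min(-3, 4, -1) = -3
Q (O): min(-9, 5) = -9
D (X): max(-5, 4, -3, -9) = 4
R (O): min(9, -8) = -8
S (O): min(-1, 8, -7, 4) = -7
T (O): min(6, 7) = 6
E (X): max(-8, -7, 6) = 6
U (O): min(3, 6) = 3
V (O): min(1, -3, -4) = -4
F (X): max(3, -4) = 3
A (O): min(-1, 4, 6, 3) = -1
W (O): min(8, -8, -2) = -8
X (O): min(5, -3, -7) = -7
G (X): max(-8, -7) = -7
Y (O): min(-5, 1) = -5
Z (O): min(-3, 3, -8) = -8
H (X): max(-5, -8) = -5
AA (O): min(-3, 8) = -3
AB (O): min(-1, 2) = -1
AC (O): min(-6, -3) = -6
AD (O): min(2, 5, 9, 0) = 0
J (X): max(-3, -1, -6, 0) = 0
B (O): min(-7, -5, 0) = -7
Root (X): max(-1, -7) = -1

-1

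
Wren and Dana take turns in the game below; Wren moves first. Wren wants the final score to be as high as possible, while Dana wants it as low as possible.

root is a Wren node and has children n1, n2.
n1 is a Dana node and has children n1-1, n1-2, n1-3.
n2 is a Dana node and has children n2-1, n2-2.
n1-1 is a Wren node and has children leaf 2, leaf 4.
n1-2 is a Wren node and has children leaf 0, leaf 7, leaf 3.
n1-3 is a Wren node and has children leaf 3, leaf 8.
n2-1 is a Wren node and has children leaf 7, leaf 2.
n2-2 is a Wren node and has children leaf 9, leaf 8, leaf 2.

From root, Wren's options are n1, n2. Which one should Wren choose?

n2

n1-1 (Wren): max(2, 4) = 4
n1-2 (Wren): max(0, 7, 3) = 7
n1-3 (Wren): max(3, 8) = 8
n1 (Dana): min(4, 7, 8) = 4
n2-1 (Wren): max(7, 2) = 7
n2-2 (Wren): max(9, 8, 2) = 9
n2 (Dana): min(7, 9) = 7
root (Wren): max(4, 7) = 7
Wren at root wants the highest of {n1=4, n2=7}, so chooses n2.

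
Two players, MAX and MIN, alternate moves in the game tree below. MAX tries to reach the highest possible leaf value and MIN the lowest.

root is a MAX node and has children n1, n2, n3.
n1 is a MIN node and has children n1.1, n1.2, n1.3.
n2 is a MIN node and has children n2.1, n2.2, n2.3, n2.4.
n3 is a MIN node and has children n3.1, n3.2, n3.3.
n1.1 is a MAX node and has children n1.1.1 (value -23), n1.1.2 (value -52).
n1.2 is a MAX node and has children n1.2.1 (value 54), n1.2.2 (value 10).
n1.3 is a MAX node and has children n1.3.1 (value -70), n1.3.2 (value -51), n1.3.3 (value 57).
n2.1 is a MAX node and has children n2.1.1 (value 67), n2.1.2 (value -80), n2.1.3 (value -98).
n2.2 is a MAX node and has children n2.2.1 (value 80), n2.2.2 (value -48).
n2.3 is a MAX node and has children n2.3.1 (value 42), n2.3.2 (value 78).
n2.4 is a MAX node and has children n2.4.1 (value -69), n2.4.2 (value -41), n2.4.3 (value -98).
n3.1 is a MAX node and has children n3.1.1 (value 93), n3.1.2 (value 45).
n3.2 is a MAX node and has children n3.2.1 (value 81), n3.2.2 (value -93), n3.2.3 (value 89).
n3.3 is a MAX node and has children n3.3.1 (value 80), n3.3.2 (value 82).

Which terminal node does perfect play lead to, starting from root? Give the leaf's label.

n1.1 (MAX): max(-23, -52) = -23
n1.2 (MAX): max(54, 10) = 54
n1.3 (MAX): max(-70, -51, 57) = 57
n1 (MIN): min(-23, 54, 57) = -23
n2.1 (MAX): max(67, -80, -98) = 67
n2.2 (MAX): max(80, -48) = 80
n2.3 (MAX): max(42, 78) = 78
n2.4 (MAX): max(-69, -41, -98) = -41
n2 (MIN): min(67, 80, 78, -41) = -41
n3.1 (MAX): max(93, 45) = 93
n3.2 (MAX): max(81, -93, 89) = 89
n3.3 (MAX): max(80, 82) = 82
n3 (MIN): min(93, 89, 82) = 82
root (MAX): max(-23, -41, 82) = 82
At root, MAX picks n3 (highest: 82).
At n3, MIN picks n3.3 (lowest: 82).
At n3.3, MAX picks n3.3.2 (highest: 82).
Terminal value 82.

n3.3.2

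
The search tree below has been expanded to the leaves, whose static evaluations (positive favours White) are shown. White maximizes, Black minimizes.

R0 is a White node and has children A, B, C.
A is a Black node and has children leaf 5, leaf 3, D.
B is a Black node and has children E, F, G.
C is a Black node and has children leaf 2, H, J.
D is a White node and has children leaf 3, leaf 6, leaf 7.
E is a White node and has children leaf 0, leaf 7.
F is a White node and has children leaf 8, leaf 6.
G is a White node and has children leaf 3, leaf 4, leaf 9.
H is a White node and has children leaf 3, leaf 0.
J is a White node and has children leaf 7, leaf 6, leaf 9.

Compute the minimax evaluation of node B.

7

E (White): max(0, 7) = 7
F (White): max(8, 6) = 8
G (White): max(3, 4, 9) = 9
B (Black): min(7, 8, 9) = 7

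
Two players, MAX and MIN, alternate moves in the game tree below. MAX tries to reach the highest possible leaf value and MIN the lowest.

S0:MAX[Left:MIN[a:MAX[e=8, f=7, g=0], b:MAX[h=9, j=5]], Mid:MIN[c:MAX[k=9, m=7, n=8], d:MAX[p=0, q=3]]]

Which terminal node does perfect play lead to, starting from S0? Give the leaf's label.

a (MAX): max(8, 7, 0) = 8
b (MAX): max(9, 5) = 9
Left (MIN): min(8, 9) = 8
c (MAX): max(9, 7, 8) = 9
d (MAX): max(0, 3) = 3
Mid (MIN): min(9, 3) = 3
S0 (MAX): max(8, 3) = 8
At S0, MAX picks Left (highest: 8).
At Left, MIN picks a (lowest: 8).
At a, MAX picks e (highest: 8).
Terminal value 8.

e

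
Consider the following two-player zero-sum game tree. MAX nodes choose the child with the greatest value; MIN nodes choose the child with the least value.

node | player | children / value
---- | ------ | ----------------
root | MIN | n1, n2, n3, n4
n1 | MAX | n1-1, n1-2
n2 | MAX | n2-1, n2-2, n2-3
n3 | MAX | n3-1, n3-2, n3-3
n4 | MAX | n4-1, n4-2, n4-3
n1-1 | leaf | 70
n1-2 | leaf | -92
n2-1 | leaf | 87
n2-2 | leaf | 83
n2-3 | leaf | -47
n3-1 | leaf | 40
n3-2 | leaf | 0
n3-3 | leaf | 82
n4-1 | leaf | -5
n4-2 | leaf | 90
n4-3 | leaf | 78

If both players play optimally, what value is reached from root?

70

n1 (MAX): max(70, -92) = 70
n2 (MAX): max(87, 83, -47) = 87
n3 (MAX): max(40, 0, 82) = 82
n4 (MAX): max(-5, 90, 78) = 90
root (MIN): min(70, 87, 82, 90) = 70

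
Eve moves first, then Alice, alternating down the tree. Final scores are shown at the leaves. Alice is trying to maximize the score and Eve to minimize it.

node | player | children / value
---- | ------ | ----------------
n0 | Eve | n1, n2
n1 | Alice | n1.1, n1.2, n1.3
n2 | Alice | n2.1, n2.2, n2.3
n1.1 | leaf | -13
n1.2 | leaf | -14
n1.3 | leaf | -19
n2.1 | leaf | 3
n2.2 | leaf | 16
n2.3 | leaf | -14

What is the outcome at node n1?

-13

n1 (Alice): max(-13, -14, -19) = -13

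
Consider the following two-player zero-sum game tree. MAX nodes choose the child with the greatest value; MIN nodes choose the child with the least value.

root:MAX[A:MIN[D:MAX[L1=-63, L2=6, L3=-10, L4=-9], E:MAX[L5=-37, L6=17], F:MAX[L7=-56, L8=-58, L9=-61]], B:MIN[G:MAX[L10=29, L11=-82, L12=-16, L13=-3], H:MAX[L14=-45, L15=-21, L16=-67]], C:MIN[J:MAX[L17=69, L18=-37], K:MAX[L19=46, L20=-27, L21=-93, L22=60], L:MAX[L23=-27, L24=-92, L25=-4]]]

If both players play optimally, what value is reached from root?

-4

D (MAX): max(-63, 6, -10, -9) = 6
E (MAX): max(-37, 17) = 17
F (MAX): max(-56, -58, -61) = -56
A (MIN): min(6, 17, -56) = -56
G (MAX): max(29, -82, -16, -3) = 29
H (MAX): max(-45, -21, -67) = -21
B (MIN): min(29, -21) = -21
J (MAX): max(69, -37) = 69
K (MAX): max(46, -27, -93, 60) = 60
L (MAX): max(-27, -92, -4) = -4
C (MIN): min(69, 60, -4) = -4
root (MAX): max(-56, -21, -4) = -4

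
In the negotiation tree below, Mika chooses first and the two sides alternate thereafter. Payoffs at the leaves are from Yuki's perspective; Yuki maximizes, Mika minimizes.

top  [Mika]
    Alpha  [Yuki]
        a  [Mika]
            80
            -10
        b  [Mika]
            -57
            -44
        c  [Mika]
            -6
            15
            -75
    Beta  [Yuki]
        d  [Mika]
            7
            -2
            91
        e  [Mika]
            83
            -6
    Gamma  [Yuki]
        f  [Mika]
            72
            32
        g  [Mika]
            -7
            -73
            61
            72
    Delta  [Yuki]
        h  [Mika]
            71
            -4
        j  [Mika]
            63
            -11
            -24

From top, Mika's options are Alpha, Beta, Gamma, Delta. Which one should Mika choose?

a (Mika): min(80, -10) = -10
b (Mika): min(-57, -44) = -57
c (Mika): min(-6, 15, -75) = -75
Alpha (Yuki): max(-10, -57, -75) = -10
d (Mika): min(7, -2, 91) = -2
e (Mika): min(83, -6) = -6
Beta (Yuki): max(-2, -6) = -2
f (Mika): min(72, 32) = 32
g (Mika): min(-7, -73, 61, 72) = -73
Gamma (Yuki): max(32, -73) = 32
h (Mika): min(71, -4) = -4
j (Mika): min(63, -11, -24) = -24
Delta (Yuki): max(-4, -24) = -4
top (Mika): min(-10, -2, 32, -4) = -10
Mika at top wants the lowest of {Alpha=-10, Beta=-2, Gamma=32, Delta=-4}, so chooses Alpha.

Alpha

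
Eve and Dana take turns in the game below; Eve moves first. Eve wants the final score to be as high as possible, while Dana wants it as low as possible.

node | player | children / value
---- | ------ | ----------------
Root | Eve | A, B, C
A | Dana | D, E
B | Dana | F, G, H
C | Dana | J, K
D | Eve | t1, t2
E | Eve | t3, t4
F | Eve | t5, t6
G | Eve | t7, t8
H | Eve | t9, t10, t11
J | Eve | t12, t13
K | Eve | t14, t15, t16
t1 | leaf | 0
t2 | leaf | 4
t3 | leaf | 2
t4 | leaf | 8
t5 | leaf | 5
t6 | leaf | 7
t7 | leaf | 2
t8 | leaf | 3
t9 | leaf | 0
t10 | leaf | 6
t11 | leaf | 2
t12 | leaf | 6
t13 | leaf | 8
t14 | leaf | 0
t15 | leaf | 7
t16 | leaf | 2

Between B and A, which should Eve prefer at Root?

F (Eve): max(5, 7) = 7
G (Eve): max(2, 3) = 3
H (Eve): max(0, 6, 2) = 6
B (Dana): min(7, 3, 6) = 3
D (Eve): max(0, 4) = 4
E (Eve): max(2, 8) = 8
A (Dana): min(4, 8) = 4
Eve prefers the higher value; B=3, A=4. A is better since 4 > 3.

A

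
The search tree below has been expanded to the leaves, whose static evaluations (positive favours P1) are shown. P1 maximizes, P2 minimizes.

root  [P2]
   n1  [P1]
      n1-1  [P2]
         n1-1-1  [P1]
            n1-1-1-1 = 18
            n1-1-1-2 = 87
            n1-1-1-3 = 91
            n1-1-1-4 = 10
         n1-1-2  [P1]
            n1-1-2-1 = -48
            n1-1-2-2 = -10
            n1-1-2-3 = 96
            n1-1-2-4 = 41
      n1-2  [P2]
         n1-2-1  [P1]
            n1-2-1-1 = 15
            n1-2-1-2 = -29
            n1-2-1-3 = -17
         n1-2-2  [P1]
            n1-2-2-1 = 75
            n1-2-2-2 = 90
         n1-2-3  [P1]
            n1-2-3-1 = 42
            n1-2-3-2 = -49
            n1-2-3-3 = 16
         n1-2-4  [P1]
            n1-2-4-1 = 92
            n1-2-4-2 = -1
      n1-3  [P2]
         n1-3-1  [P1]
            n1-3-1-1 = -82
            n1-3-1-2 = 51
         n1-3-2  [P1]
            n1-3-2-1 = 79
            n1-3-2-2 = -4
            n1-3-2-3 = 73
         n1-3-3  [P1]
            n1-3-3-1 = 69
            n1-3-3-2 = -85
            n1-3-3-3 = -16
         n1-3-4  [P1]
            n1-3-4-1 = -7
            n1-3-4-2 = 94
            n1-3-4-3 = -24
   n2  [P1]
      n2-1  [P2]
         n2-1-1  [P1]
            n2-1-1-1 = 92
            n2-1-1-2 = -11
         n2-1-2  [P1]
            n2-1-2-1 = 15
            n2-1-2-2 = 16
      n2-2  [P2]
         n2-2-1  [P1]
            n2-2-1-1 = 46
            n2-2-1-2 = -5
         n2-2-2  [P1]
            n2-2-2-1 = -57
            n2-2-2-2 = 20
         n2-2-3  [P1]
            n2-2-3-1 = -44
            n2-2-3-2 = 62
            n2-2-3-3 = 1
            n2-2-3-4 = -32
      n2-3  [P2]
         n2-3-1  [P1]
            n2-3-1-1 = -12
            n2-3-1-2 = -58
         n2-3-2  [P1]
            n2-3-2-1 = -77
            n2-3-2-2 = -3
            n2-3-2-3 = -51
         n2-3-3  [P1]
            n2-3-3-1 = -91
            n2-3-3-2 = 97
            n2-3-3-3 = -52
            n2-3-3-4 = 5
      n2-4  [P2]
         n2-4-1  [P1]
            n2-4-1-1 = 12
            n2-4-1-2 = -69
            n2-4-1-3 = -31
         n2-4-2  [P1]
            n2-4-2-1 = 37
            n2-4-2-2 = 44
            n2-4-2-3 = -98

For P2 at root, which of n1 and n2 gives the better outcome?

n2

n1-1-1 (P1): max(18, 87, 91, 10) = 91
n1-1-2 (P1): max(-48, -10, 96, 41) = 96
n1-1 (P2): min(91, 96) = 91
n1-2-1 (P1): max(15, -29, -17) = 15
n1-2-2 (P1): max(75, 90) = 90
n1-2-3 (P1): max(42, -49, 16) = 42
n1-2-4 (P1): max(92, -1) = 92
n1-2 (P2): min(15, 90, 42, 92) = 15
n1-3-1 (P1): max(-82, 51) = 51
n1-3-2 (P1): max(79, -4, 73) = 79
n1-3-3 (P1): max(69, -85, -16) = 69
n1-3-4 (P1): max(-7, 94, -24) = 94
n1-3 (P2): min(51, 79, 69, 94) = 51
n1 (P1): max(91, 15, 51) = 91
n2-1-1 (P1): max(92, -11) = 92
n2-1-2 (P1): max(15, 16) = 16
n2-1 (P2): min(92, 16) = 16
n2-2-1 (P1): max(46, -5) = 46
n2-2-2 (P1): max(-57, 20) = 20
n2-2-3 (P1): max(-44, 62, 1, -32) = 62
n2-2 (P2): min(46, 20, 62) = 20
n2-3-1 (P1): max(-12, -58) = -12
n2-3-2 (P1): max(-77, -3, -51) = -3
n2-3-3 (P1): max(-91, 97, -52, 5) = 97
n2-3 (P2): min(-12, -3, 97) = -12
n2-4-1 (P1): max(12, -69, -31) = 12
n2-4-2 (P1): max(37, 44, -98) = 44
n2-4 (P2): min(12, 44) = 12
n2 (P1): max(16, 20, -12, 12) = 20
P2 prefers the lower value; n1=91, n2=20. n2 is better since 20 < 91.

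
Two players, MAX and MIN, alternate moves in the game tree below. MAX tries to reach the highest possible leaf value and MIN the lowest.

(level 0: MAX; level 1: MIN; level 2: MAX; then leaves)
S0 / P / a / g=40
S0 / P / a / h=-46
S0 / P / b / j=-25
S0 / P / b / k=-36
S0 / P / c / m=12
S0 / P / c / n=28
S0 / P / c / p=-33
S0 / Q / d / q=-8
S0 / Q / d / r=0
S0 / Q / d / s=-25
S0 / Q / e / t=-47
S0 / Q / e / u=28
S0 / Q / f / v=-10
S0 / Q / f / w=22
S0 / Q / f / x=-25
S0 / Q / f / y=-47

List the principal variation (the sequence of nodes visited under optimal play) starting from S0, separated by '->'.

a (MAX): max(40, -46) = 40
b (MAX): max(-25, -36) = -25
c (MAX): max(12, 28, -33) = 28
P (MIN): min(40, -25, 28) = -25
d (MAX): max(-8, 0, -25) = 0
e (MAX): max(-47, 28) = 28
f (MAX): max(-10, 22, -25, -47) = 22
Q (MIN): min(0, 28, 22) = 0
S0 (MAX): max(-25, 0) = 0
At S0, MAX picks Q (highest: 0).
At Q, MIN picks d (lowest: 0).
At d, MAX picks r (highest: 0).
Terminal value 0.

S0 -> Q -> d -> r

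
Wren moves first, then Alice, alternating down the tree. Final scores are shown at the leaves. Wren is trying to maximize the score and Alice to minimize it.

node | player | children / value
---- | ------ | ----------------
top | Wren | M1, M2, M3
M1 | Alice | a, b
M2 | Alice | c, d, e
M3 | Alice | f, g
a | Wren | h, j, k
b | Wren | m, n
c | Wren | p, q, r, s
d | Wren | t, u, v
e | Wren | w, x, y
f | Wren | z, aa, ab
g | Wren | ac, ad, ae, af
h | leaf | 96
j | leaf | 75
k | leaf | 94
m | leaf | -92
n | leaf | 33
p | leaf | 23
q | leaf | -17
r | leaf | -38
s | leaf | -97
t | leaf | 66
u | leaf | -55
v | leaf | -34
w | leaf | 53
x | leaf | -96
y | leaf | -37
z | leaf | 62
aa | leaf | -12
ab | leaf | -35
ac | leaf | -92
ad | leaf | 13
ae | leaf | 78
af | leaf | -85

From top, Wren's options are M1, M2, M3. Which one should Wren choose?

a (Wren): max(96, 75, 94) = 96
b (Wren): max(-92, 33) = 33
M1 (Alice): min(96, 33) = 33
c (Wren): max(23, -17, -38, -97) = 23
d (Wren): max(66, -55, -34) = 66
e (Wren): max(53, -96, -37) = 53
M2 (Alice): min(23, 66, 53) = 23
f (Wren): max(62, -12, -35) = 62
g (Wren): max(-92, 13, 78, -85) = 78
M3 (Alice): min(62, 78) = 62
top (Wren): max(33, 23, 62) = 62
Wren at top wants the highest of {M1=33, M2=23, M3=62}, so chooses M3.

M3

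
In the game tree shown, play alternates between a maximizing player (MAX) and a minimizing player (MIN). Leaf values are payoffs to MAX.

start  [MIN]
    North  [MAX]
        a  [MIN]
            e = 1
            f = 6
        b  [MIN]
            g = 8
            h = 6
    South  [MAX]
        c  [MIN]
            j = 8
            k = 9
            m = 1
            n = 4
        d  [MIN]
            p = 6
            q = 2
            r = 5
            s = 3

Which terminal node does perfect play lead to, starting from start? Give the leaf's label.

q

a (MIN): min(1, 6) = 1
b (MIN): min(8, 6) = 6
North (MAX): max(1, 6) = 6
c (MIN): min(8, 9, 1, 4) = 1
d (MIN): min(6, 2, 5, 3) = 2
South (MAX): max(1, 2) = 2
start (MIN): min(6, 2) = 2
At start, MIN picks South (lowest: 2).
At South, MAX picks d (highest: 2).
At d, MIN picks q (lowest: 2).
Terminal value 2.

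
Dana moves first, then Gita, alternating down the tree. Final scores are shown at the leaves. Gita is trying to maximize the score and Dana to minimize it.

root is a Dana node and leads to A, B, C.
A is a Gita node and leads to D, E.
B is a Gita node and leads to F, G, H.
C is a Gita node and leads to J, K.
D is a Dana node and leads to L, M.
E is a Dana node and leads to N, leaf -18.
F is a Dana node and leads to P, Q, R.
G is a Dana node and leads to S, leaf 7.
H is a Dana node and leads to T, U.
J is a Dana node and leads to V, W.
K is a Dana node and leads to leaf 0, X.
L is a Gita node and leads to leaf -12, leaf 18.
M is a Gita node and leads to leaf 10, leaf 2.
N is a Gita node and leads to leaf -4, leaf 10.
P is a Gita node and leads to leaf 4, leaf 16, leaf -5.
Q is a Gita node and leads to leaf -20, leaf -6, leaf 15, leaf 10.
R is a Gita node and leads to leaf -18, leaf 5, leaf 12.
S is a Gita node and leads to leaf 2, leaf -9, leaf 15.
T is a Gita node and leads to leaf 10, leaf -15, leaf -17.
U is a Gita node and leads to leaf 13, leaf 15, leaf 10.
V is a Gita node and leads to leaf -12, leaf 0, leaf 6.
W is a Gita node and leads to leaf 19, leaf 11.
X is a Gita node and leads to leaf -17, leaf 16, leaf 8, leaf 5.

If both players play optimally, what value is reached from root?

L (Gita): max(-12, 18) = 18
M (Gita): max(10, 2) = 10
D (Dana): min(18, 10) = 10
N (Gita): max(-4, 10) = 10
E (Dana): min(10, -18) = -18
A (Gita): max(10, -18) = 10
P (Gita): max(4, 16, -5) = 16
Q (Gita): max(-20, -6, 15, 10) = 15
R (Gita): max(-18, 5, 12) = 12
F (Dana): min(16, 15, 12) = 12
S (Gita): max(2, -9, 15) = 15
G (Dana): min(15, 7) = 7
T (Gita): max(10, -15, -17) = 10
U (Gita): max(13, 15, 10) = 15
H (Dana): min(10, 15) = 10
B (Gita): max(12, 7, 10) = 12
V (Gita): max(-12, 0, 6) = 6
W (Gita): max(19, 11) = 19
J (Dana): min(6, 19) = 6
X (Gita): max(-17, 16, 8, 5) = 16
K (Dana): min(0, 16) = 0
C (Gita): max(6, 0) = 6
root (Dana): min(10, 12, 6) = 6

6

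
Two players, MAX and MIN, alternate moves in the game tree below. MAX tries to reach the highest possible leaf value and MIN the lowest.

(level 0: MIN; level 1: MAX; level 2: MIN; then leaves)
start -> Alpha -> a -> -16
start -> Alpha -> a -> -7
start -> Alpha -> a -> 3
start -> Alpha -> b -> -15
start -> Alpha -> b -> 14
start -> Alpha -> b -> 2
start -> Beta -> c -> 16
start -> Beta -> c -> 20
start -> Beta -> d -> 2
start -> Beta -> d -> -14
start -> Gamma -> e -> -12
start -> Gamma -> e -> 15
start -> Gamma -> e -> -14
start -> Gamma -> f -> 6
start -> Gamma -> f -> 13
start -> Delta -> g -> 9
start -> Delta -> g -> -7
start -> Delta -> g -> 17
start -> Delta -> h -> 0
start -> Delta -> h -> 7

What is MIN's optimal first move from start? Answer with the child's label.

a (MIN): min(-16, -7, 3) = -16
b (MIN): min(-15, 14, 2) = -15
Alpha (MAX): max(-16, -15) = -15
c (MIN): min(16, 20) = 16
d (MIN): min(2, -14) = -14
Beta (MAX): max(16, -14) = 16
e (MIN): min(-12, 15, -14) = -14
f (MIN): min(6, 13) = 6
Gamma (MAX): max(-14, 6) = 6
g (MIN): min(9, -7, 17) = -7
h (MIN): min(0, 7) = 0
Delta (MAX): max(-7, 0) = 0
start (MIN): min(-15, 16, 6, 0) = -15
MIN at start wants the lowest of {Alpha=-15, Beta=16, Gamma=6, Delta=0}, so chooses Alpha.

Alpha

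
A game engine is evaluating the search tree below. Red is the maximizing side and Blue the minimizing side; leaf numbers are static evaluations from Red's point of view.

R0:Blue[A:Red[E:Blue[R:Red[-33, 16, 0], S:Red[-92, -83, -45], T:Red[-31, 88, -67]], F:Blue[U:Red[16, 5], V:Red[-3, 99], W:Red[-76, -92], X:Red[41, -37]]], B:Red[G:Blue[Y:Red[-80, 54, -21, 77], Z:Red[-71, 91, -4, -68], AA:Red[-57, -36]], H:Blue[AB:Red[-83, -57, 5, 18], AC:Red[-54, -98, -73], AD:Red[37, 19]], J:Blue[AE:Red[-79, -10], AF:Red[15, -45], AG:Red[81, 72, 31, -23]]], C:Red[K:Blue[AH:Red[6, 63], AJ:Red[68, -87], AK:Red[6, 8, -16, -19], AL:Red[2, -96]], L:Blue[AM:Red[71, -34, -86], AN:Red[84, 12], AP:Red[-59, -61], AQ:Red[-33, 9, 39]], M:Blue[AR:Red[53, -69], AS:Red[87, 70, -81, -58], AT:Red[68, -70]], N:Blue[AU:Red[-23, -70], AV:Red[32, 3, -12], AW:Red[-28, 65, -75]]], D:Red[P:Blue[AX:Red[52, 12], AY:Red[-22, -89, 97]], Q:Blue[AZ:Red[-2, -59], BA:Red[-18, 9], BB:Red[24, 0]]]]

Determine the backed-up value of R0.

R (Red): max(-33, 16, 0) = 16
S (Red): max(-92, -83, -45) = -45
T (Red): max(-31, 88, -67) = 88
E (Blue): min(16, -45, 88) = -45
U (Red): max(16, 5) = 16
V (Red): max(-3, 99) = 99
W (Red): max(-76, -92) = -76
X (Red): max(41, -37) = 41
F (Blue): min(16, 99, -76, 41) = -76
A (Red): max(-45, -76) = -45
Y (Red): max(-80, 54, -21, 77) = 77
Z (Red): max(-71, 91, -4, -68) = 91
AA (Red): max(-57, -36) = -36
G (Blue): min(77, 91, -36) = -36
AB (Red): max(-83, -57, 5, 18) = 18
AC (Red): max(-54, -98, -73) = -54
AD (Red): max(37, 19) = 37
H (Blue): min(18, -54, 37) = -54
AE (Red): max(-79, -10) = -10
AF (Red): max(15, -45) = 15
AG (Red): max(81, 72, 31, -23) = 81
J (Blue): min(-10, 15, 81) = -10
B (Red): max(-36, -54, -10) = -10
AH (Red): max(6, 63) = 63
AJ (Red): max(68, -87) = 68
AK (Red): max(6, 8, -16, -19) = 8
AL (Red): max(2, -96) = 2
K (Blue): min(63, 68, 8, 2) = 2
AM (Red): max(71, -34, -86) = 71
AN (Red): max(84, 12) = 84
AP (Red): max(-59, -61) = -59
AQ (Red): max(-33, 9, 39) = 39
L (Blue): min(71, 84, -59, 39) = -59
AR (Red): max(53, -69) = 53
AS (Red): max(87, 70, -81, -58) = 87
AT (Red): max(68, -70) = 68
M (Blue): min(53, 87, 68) = 53
AU (Red): max(-23, -70) = -23
AV (Red): max(32, 3, -12) = 32
AW (Red): max(-28, 65, -75) = 65
N (Blue): min(-23, 32, 65) = -23
C (Red): max(2, -59, 53, -23) = 53
AX (Red): max(52, 12) = 52
AY (Red): max(-22, -89, 97) = 97
P (Blue): min(52, 97) = 52
AZ (Red): max(-2, -59) = -2
BA (Red): max(-18, 9) = 9
BB (Red): max(24, 0) = 24
Q (Blue): min(-2, 9, 24) = -2
D (Red): max(52, -2) = 52
R0 (Blue): min(-45, -10, 53, 52) = -45

-45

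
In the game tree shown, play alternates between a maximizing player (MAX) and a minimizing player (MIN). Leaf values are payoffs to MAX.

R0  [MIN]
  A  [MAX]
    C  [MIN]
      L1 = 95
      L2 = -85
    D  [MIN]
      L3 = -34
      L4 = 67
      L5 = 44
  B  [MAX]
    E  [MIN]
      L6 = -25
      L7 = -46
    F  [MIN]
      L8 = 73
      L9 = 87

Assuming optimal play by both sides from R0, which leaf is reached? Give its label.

C (MIN): min(95, -85) = -85
D (MIN): min(-34, 67, 44) = -34
A (MAX): max(-85, -34) = -34
E (MIN): min(-25, -46) = -46
F (MIN): min(73, 87) = 73
B (MAX): max(-46, 73) = 73
R0 (MIN): min(-34, 73) = -34
At R0, MIN picks A (lowest: -34).
At A, MAX picks D (highest: -34).
At D, MIN picks L3 (lowest: -34).
Terminal value -34.

L3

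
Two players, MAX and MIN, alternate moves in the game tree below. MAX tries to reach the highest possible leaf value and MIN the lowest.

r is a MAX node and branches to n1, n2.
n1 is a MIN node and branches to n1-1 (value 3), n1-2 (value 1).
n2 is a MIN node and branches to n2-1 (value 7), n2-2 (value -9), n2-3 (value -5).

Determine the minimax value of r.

n1 (MIN): min(3, 1) = 1
n2 (MIN): min(7, -9, -5) = -9
r (MAX): max(1, -9) = 1

1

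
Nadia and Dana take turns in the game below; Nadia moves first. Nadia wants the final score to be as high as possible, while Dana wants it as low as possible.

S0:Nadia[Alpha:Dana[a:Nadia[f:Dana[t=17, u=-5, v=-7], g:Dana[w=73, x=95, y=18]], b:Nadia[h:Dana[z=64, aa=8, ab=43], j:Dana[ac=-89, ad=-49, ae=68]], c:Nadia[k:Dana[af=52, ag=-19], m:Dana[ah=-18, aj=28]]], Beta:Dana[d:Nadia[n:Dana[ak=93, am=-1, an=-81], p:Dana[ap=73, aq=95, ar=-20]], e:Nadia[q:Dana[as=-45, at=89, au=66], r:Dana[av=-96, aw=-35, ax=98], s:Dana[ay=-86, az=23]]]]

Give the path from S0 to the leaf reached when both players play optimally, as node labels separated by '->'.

S0 -> Alpha -> c -> m -> ah

f (Dana): min(17, -5, -7) = -7
g (Dana): min(73, 95, 18) = 18
a (Nadia): max(-7, 18) = 18
h (Dana): min(64, 8, 43) = 8
j (Dana): min(-89, -49, 68) = -89
b (Nadia): max(8, -89) = 8
k (Dana): min(52, -19) = -19
m (Dana): min(-18, 28) = -18
c (Nadia): max(-19, -18) = -18
Alpha (Dana): min(18, 8, -18) = -18
n (Dana): min(93, -1, -81) = -81
p (Dana): min(73, 95, -20) = -20
d (Nadia): max(-81, -20) = -20
q (Dana): min(-45, 89, 66) = -45
r (Dana): min(-96, -35, 98) = -96
s (Dana): min(-86, 23) = -86
e (Nadia): max(-45, -96, -86) = -45
Beta (Dana): min(-20, -45) = -45
S0 (Nadia): max(-18, -45) = -18
At S0, Nadia picks Alpha (highest: -18).
At Alpha, Dana picks c (lowest: -18).
At c, Nadia picks m (highest: -18).
At m, Dana picks ah (lowest: -18).
Terminal value -18.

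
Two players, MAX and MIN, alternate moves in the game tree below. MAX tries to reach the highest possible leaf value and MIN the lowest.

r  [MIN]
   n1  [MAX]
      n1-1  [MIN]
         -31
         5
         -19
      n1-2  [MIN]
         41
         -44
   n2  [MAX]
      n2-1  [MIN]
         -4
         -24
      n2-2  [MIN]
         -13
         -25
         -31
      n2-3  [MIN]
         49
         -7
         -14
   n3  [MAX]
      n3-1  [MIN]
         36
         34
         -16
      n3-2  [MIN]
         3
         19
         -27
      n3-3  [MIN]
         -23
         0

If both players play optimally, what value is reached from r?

n1-1 (MIN): min(-31, 5, -19) = -31
n1-2 (MIN): min(41, -44) = -44
n1 (MAX): max(-31, -44) = -31
n2-1 (MIN): min(-4, -24) = -24
n2-2 (MIN): min(-13, -25, -31) = -31
n2-3 (MIN): min(49, -7, -14) = -14
n2 (MAX): max(-24, -31, -14) = -14
n3-1 (MIN): min(36, 34, -16) = -16
n3-2 (MIN): min(3, 19, -27) = -27
n3-3 (MIN): min(-23, 0) = -23
n3 (MAX): max(-16, -27, -23) = -16
r (MIN): min(-31, -14, -16) = -31

-31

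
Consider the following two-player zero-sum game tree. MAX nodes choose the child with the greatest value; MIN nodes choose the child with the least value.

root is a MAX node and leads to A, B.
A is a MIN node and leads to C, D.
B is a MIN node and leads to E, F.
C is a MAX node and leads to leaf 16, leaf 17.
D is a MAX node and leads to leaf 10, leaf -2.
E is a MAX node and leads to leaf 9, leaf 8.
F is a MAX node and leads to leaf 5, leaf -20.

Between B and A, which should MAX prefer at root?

A

E (MAX): max(9, 8) = 9
F (MAX): max(5, -20) = 5
B (MIN): min(9, 5) = 5
C (MAX): max(16, 17) = 17
D (MAX): max(10, -2) = 10
A (MIN): min(17, 10) = 10
MAX prefers the higher value; B=5, A=10. A is better since 10 > 5.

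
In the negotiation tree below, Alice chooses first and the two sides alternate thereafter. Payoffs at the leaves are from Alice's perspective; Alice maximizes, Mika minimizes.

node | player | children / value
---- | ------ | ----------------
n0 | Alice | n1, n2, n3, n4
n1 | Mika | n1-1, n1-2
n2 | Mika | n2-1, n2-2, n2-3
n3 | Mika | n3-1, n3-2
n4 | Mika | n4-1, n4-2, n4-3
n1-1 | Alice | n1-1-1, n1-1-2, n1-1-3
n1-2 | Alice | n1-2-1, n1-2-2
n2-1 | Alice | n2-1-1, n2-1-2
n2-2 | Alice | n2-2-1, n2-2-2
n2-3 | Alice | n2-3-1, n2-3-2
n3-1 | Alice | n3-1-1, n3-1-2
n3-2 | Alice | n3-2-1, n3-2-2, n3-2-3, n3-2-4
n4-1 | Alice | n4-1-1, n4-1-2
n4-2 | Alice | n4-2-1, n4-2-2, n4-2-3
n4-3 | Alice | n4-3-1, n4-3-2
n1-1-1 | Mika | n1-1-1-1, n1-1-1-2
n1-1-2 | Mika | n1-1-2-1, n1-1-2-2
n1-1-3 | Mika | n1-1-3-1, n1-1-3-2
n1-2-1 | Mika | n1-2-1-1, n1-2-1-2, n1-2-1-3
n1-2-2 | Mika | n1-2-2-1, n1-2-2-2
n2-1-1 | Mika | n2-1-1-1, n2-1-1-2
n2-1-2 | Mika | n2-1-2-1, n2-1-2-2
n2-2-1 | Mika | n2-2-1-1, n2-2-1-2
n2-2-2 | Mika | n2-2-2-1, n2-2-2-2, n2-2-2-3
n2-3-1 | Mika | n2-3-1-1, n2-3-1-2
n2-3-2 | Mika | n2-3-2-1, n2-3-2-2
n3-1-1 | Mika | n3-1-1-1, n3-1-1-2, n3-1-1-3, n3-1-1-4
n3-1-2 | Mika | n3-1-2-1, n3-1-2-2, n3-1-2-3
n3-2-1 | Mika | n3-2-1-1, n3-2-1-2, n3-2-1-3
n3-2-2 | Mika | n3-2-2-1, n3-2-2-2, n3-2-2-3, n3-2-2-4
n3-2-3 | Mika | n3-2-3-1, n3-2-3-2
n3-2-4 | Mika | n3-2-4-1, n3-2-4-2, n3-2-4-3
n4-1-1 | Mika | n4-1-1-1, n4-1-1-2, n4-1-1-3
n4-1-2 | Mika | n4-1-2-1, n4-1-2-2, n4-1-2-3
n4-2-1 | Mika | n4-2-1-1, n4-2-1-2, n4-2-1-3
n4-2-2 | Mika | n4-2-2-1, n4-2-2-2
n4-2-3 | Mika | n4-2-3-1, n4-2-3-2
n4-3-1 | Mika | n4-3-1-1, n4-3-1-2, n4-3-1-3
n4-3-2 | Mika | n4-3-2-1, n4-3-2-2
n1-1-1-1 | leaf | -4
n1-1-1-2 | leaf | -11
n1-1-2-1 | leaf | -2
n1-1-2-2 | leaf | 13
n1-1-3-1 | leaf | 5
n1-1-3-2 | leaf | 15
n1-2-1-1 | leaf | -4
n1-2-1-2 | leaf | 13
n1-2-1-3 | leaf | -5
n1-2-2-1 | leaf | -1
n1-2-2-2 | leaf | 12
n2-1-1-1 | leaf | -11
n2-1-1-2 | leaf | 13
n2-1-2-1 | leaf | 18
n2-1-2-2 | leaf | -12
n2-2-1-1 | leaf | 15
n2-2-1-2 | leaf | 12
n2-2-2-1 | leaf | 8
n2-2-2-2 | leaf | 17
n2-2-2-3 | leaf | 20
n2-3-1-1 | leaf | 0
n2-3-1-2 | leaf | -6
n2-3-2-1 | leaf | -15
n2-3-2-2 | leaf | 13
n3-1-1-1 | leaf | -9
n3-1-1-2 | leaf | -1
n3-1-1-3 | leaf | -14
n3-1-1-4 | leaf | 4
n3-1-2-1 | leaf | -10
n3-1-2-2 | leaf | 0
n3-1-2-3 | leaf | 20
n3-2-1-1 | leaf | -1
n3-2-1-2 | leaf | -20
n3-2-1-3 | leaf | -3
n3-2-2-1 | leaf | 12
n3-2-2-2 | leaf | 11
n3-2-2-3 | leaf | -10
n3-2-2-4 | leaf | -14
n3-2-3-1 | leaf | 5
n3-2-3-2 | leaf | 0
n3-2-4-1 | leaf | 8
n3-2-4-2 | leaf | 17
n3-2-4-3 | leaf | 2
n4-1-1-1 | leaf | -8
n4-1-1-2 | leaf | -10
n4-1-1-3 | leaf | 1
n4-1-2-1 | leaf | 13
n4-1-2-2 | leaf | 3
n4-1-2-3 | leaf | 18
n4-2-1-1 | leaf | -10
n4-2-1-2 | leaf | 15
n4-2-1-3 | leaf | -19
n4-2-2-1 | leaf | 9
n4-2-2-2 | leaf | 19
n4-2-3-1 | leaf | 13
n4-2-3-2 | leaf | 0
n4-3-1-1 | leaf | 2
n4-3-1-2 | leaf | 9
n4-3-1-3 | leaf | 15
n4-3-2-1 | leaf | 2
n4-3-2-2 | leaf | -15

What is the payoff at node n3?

n3-1-1 (Mika): min(-9, -1, -14, 4) = -14
n3-1-2 (Mika): min(-10, 0, 20) = -10
n3-1 (Alice): max(-14, -10) = -10
n3-2-1 (Mika): min(-1, -20, -3) = -20
n3-2-2 (Mika): min(12, 11, -10, -14) = -14
n3-2-3 (Mika): min(5, 0) = 0
n3-2-4 (Mika): min(8, 17, 2) = 2
n3-2 (Alice): max(-20, -14, 0, 2) = 2
n3 (Mika): min(-10, 2) = -10

-10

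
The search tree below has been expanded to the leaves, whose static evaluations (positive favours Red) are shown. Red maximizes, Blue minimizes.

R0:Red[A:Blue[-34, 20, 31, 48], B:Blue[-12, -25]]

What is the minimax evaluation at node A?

-34

A (Blue): min(-34, 20, 31, 48) = -34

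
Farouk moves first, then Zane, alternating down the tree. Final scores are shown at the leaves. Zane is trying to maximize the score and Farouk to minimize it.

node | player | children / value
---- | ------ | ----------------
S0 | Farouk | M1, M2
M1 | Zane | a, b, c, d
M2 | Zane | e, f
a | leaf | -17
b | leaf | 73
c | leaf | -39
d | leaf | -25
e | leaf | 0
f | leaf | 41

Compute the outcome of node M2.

41

M2 (Zane): max(0, 41) = 41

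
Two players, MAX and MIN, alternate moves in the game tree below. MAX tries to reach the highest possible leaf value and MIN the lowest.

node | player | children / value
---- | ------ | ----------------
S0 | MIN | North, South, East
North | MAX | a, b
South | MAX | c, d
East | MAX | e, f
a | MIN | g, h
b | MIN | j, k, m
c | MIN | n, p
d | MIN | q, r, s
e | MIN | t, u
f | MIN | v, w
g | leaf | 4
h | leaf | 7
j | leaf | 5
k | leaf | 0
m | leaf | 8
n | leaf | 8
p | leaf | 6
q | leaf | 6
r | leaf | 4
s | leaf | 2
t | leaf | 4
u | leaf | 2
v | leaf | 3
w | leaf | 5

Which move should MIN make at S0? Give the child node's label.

a (MIN): min(4, 7) = 4
b (MIN): min(5, 0, 8) = 0
North (MAX): max(4, 0) = 4
c (MIN): min(8, 6) = 6
d (MIN): min(6, 4, 2) = 2
South (MAX): max(6, 2) = 6
e (MIN): min(4, 2) = 2
f (MIN): min(3, 5) = 3
East (MAX): max(2, 3) = 3
S0 (MIN): min(4, 6, 3) = 3
MIN at S0 wants the lowest of {North=4, South=6, East=3}, so chooses East.

East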